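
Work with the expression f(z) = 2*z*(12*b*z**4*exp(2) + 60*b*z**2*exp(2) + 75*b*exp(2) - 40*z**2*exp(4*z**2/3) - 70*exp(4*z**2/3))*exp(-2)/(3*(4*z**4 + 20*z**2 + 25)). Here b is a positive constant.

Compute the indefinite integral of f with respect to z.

F(z) = (2*b*z**4 + 5*b*z**2 - 5*exp(-2)*exp(4*z**2/3))/(2*z**2 + 5) + C

Any candidate F(z) must reproduce f(z) exactly when differentiated.
Check: d/dz[(2*b*z**4 + 5*b*z**2 - 5*exp(-2)*exp(4*z**2/3))/(2*z**2 + 5)] = (24*b*z**5*exp(2) + 120*b*z**3*exp(2) + 150*b*z*exp(2) - 80*z**3*exp(4*z**2/3) - 140*z*exp(4*z**2/3))/(12*z**4*exp(2) + 60*z**2*exp(2) + 75*exp(2)), which equals f(z).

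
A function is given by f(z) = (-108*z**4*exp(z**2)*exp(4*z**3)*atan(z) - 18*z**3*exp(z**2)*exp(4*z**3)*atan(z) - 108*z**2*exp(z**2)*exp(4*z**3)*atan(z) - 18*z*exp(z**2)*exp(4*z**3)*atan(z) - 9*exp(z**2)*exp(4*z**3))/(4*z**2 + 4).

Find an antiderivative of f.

An antiderivative is F(z) = -9*exp(z**2)*exp(4*z**3)*atan(z)/4.

f has the shape u'v + uv' for u = -9*atan(z)/4 and v = exp(4*z**3 + z**2) — it is the derivative of the product u*v.
Check: d/dz[-9*exp(z**2)*exp(4*z**3)*atan(z)/4] = (-108*z**4*exp(z**2)*exp(4*z**3)*atan(z) - 18*z**3*exp(z**2)*exp(4*z**3)*atan(z) - 108*z**2*exp(z**2)*exp(4*z**3)*atan(z) - 18*z*exp(z**2)*exp(4*z**3)*atan(z) - 9*exp(z**2)*exp(4*z**3))/(4*z**2 + 4) = f(z).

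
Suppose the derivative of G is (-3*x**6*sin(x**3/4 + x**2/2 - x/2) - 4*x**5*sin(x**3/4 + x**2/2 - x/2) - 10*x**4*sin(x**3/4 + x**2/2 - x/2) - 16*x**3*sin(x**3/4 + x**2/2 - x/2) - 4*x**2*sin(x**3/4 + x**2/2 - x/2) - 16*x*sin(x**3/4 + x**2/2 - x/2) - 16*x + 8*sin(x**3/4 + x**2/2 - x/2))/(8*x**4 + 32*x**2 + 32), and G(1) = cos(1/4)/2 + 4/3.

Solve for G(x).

G(x) = cos(x**3/4 + x**2/2 - x/2)/2 + 1 + 2/(2*x**2 + 4)

Any candidate G(x) must reproduce the stated G'(x) exactly.
A general antiderivative is cos(x**3/4 + x**2/2 - x/2)/2 + 2/(2*x**2 + 4) + C.
The condition gives C = cos(1/4)/2 + 4/3 - (1/3 + cos(1/4)/2) = 1.
So G(x) = cos(x**3/4 + x**2/2 - x/2)/2 + 1 + 2/(2*x**2 + 4).
Check: d/dx[cos(x**3/4 + x**2/2 - x/2)/2 + 1 + 2/(2*x**2 + 4)] = (-3*x**6*sin(x**3/4 + x**2/2 - x/2) - 4*x**5*sin(x**3/4 + x**2/2 - x/2) - 10*x**4*sin(x**3/4 + x**2/2 - x/2) - 16*x**3*sin(x**3/4 + x**2/2 - x/2) - 4*x**2*sin(x**3/4 + x**2/2 - x/2) - 16*x*sin(x**3/4 + x**2/2 - x/2) - 16*x + 8*sin(x**3/4 + x**2/2 - x/2))/(8*x**4 + 32*x**2 + 32) = G'(x).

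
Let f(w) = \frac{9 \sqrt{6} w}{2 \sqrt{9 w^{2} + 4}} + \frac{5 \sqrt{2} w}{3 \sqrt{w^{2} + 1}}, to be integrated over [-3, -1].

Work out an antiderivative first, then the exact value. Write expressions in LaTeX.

The integrand splits into summands that can be handled one at a time.
F(w) = \frac{10 \sqrt{2} \sqrt{w^{2} + 1} + 3 \sqrt{6} \sqrt{9 w^{2} + 4}}{6} is an antiderivative of f.
Check: d/dw[\frac{10 \sqrt{2} \sqrt{w^{2} + 1} + 3 \sqrt{6} \sqrt{9 w^{2} + 4}}{6}] = \frac{27 \sqrt{6} w \sqrt{w^{2} + 1} + 10 \sqrt{2} w \sqrt{9 w^{2} + 4}}{6 \sqrt{w^{2} + 1} \sqrt{9 w^{2} + 4}}, which equals f(w).
F(-1) = \frac{10}{3} + \frac{\sqrt{78}}{2}; F(-3) = \frac{10 \sqrt{5}}{3} + \frac{\sqrt{510}}{2}.
Integral = F(-1) - F(-3) = - \frac{\sqrt{510}}{2} - \frac{10 \sqrt{5}}{3} + \frac{10}{3} + \frac{\sqrt{78}}{2}.

Antiderivative: F(w) = \frac{10 \sqrt{2} \sqrt{w^{2} + 1} + 3 \sqrt{6} \sqrt{9 w^{2} + 4}}{6}; value = - \frac{\sqrt{510}}{2} - \frac{10 \sqrt{5}}{3} + \frac{10}{3} + \frac{\sqrt{78}}{2}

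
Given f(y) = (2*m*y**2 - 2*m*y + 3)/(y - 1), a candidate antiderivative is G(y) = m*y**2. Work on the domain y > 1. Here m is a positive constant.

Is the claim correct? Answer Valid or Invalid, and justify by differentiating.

Invalid: d/dy[G] - f = -3/(y - 1), which is not 0.

d/dy[G] = 2*m*y
d/dy[G] - f(y) = -3/(y - 1) != 0.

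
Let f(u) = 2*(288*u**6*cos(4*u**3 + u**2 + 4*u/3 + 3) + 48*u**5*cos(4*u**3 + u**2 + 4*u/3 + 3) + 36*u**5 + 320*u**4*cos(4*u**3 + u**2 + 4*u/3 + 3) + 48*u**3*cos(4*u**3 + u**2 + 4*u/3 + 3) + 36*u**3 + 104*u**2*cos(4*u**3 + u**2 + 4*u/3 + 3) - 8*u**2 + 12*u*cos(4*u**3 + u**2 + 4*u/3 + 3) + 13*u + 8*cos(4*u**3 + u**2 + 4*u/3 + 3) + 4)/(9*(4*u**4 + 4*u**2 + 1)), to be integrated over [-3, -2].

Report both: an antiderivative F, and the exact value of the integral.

Antiderivative: F(u) = (18*u**4 + 24*u**2*sin(4*u**3 + u**2 + 4*u/3 + 3) + 9*u**2 + 8*u + 12*sin(4*u**3 + u**2 + 4*u/3 + 3) - 2)/(9*(2*u**2 + 1)); value = -289/57 - 4*sin(83/3)/3 + 4*sin(100)/3

Recover f(u) by differentiating a candidate F(u); any mismatch rules it out.
F(u) = (18*u**4 + 24*u**2*sin(4*u**3 + u**2 + 4*u/3 + 3) + 9*u**2 + 8*u + 12*sin(4*u**3 + u**2 + 4*u/3 + 3) - 2)/(9*(2*u**2 + 1)) is an antiderivative of f.
Check: d/du[(18*u**4 + 24*u**2*sin(4*u**3 + u**2 + 4*u/3 + 3) + 9*u**2 + 8*u + 12*sin(4*u**3 + u**2 + 4*u/3 + 3) - 2)/(9*(2*u**2 + 1))] = (576*u**6*cos(4*u**3 + u**2 + 4*u/3 + 3) + 96*u**5*cos(4*u**3 + u**2 + 4*u/3 + 3) + 72*u**5 + 640*u**4*cos(4*u**3 + u**2 + 4*u/3 + 3) + 96*u**3*cos(4*u**3 + u**2 + 4*u/3 + 3) + 72*u**3 + 208*u**2*cos(4*u**3 + u**2 + 4*u/3 + 3) - 16*u**2 + 24*u*cos(4*u**3 + u**2 + 4*u/3 + 3) + 26*u + 16*cos(4*u**3 + u**2 + 4*u/3 + 3) + 8)/(36*u**4 + 36*u**2 + 9), which equals f(u).
F(-2) = 34/9 - 4*sin(83/3)/3; F(-3) = 1513/171 - 4*sin(100)/3.
Integral = F(-2) - F(-3) = -289/57 - 4*sin(83/3)/3 + 4*sin(100)/3.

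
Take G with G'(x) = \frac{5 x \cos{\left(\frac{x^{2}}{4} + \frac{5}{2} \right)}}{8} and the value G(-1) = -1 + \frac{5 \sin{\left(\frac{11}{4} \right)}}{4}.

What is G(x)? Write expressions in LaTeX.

The substitution u = \frac{x^{2}}{4} + \frac{5}{2} works: G'(x) is exactly (dG/du)*(du/dx) for that inner function.
A general antiderivative is \frac{5 \sin{\left(\frac{x^{2}}{4} + \frac{5}{2} \right)}}{4} + C.
The condition gives C = -1 + \frac{5 \sin{\left(\frac{11}{4} \right)}}{4} - (\frac{5 \sin{\left(\frac{11}{4} \right)}}{4}) = -1.
So G(x) = \frac{5 \sin{\left(\frac{x^{2}}{4} + \frac{5}{2} \right)} - 4}{4}.
Check: d/dx[\frac{5 \sin{\left(\frac{x^{2}}{4} + \frac{5}{2} \right)} - 4}{4}] = \frac{5 x \cos{\left(\frac{x^{2}}{4} + \frac{5}{2} \right)}}{8} = G'(x).

G(x) = \frac{5 \sin{\left(\frac{x^{2}}{4} + \frac{5}{2} \right)} - 4}{4}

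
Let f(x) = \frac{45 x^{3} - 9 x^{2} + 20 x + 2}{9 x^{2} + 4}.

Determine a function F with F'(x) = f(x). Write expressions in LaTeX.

Any candidate F(x) must reproduce f(x) exactly when differentiated.
Check: d/dx[\frac{5 x^{2} - 2 x + 2 \operatorname{atan}{\left(\frac{3 x}{2} \right)}}{2}] = \frac{45 x^{3} - 9 x^{2} + 20 x + 2}{9 x^{2} + 4} = f(x).

An antiderivative is F(x) = \frac{5 x^{2} - 2 x + 2 \operatorname{atan}{\left(\frac{3 x}{2} \right)}}{2}.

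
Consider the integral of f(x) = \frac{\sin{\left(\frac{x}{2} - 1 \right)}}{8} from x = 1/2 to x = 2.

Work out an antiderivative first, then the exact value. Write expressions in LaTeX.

Whatever form F(x) takes, F'(x) = f(x) is non-negotiable.
F(x) = - \frac{\cos{\left(\frac{x}{2} - 1 \right)}}{4} is an antiderivative of f.
Check: d/dx[- \frac{\cos{\left(\frac{x}{2} - 1 \right)}}{4}] = \frac{\sin{\left(\frac{x}{2} - 1 \right)}}{8} = f(x).
F(2) = - \frac{1}{4}; F(1/2) = - \frac{\cos{\left(\frac{3}{4} \right)}}{4}.
Integral = F(2) - F(1/2) = - \frac{1}{4} + \frac{\cos{\left(\frac{3}{4} \right)}}{4}.

Antiderivative: F(x) = - \frac{\cos{\left(\frac{x}{2} - 1 \right)}}{4}; value = - \frac{1}{4} + \frac{\cos{\left(\frac{3}{4} \right)}}{4}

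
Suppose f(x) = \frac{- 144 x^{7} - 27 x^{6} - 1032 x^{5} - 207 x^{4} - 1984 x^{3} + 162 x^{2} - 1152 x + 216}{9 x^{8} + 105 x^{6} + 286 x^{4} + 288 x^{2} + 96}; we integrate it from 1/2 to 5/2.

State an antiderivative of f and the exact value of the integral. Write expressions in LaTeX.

Antiderivative: F(x) = \frac{3 x}{x^{2} + \frac{4}{3}} - 4 \log{\left(\frac{x^{4}}{3} + 3 x^{2} + 2 \right)}; value = - 4 \log{\left(\frac{1621}{48} \right)} + \frac{72}{1729} + 4 \log{\left(\frac{133}{48} \right)}

For F(x) to be correct the identity F'(x) - f(x) = 0 must hold.
F(x) = \frac{3 x}{x^{2} + \frac{4}{3}} - 4 \log{\left(\frac{x^{4}}{3} + 3 x^{2} + 2 \right)} is an antiderivative of f.
Check: d/dx[\frac{3 x}{x^{2} + \frac{4}{3}} - 4 \log{\left(\frac{x^{4}}{3} + 3 x^{2} + 2 \right)}] = \frac{- 144 x^{7} - 27 x^{6} - 1032 x^{5} - 207 x^{4} - 1984 x^{3} + 162 x^{2} - 1152 x + 216}{9 x^{8} + 105 x^{6} + 286 x^{4} + 288 x^{2} + 96} = f(x).
F(5/2) = \frac{90}{91} - 4 \log{\left(\frac{1621}{48} \right)}; F(1/2) = \frac{18}{19} - 4 \log{\left(\frac{133}{48} \right)}.
Integral = F(5/2) - F(1/2) = - 4 \log{\left(\frac{1621}{48} \right)} + \frac{72}{1729} + 4 \log{\left(\frac{133}{48} \right)}.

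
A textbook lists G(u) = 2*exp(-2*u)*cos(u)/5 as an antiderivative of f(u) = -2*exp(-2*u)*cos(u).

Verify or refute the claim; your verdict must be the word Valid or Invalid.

d/du[G] = (-2*sin(u) - 4*cos(u))*exp(-2*u)/5
d/du[G] - f(u) = (-2*sin(u) + 6*cos(u))*exp(-2*u)/5 != 0.

Invalid: d/du[G] - f = (-2*sin(u) + 6*cos(u))*exp(-2*u)/5, which is not 0.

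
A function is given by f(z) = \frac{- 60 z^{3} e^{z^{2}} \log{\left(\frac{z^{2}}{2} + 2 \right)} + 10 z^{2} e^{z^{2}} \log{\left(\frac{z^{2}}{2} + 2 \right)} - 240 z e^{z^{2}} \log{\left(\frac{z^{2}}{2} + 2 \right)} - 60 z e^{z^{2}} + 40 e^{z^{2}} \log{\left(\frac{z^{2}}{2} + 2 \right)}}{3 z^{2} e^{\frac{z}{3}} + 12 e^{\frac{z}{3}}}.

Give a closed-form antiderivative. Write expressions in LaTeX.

An antiderivative is F(z) = - 10 e^{- \frac{z}{3}} e^{z^{2}} \log{\left(\frac{z^{2}}{2} + 2 \right)}.

Recognize the product-rule pattern: f = u'v + uv' with u = - 10 e^{z^{2} - \frac{z}{3}}, v = \log{\left(\frac{z^{2}}{2} + 2 \right)}, so integration by parts undoes it.
Check: d/dz[- 10 e^{- \frac{z}{3}} e^{z^{2}} \log{\left(\frac{z^{2}}{2} + 2 \right)}] = \frac{- 60 z^{3} e^{z^{2}} \log{\left(\frac{z^{2}}{2} + 2 \right)} + 10 z^{2} e^{z^{2}} \log{\left(\frac{z^{2}}{2} + 2 \right)} - 240 z e^{z^{2}} \log{\left(\frac{z^{2}}{2} + 2 \right)} - 60 z e^{z^{2}} + 40 e^{z^{2}} \log{\left(\frac{z^{2}}{2} + 2 \right)}}{3 z^{2} e^{\frac{z}{3}} + 12 e^{\frac{z}{3}}} = f(z).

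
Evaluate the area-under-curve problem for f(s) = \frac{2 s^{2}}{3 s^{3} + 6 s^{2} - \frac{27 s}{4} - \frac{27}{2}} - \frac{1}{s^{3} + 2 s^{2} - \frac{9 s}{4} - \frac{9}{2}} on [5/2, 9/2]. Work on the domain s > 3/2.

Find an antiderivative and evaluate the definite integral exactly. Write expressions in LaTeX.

Antiderivative: F(s) = \frac{\log{\left(s - \frac{3}{2} \right)}}{21} - \frac{\log{\left(s + \frac{3}{2} \right)}}{3} + \frac{20 \log{\left(s + 2 \right)}}{21}; value = - \frac{20 \log{\left(\frac{9}{2} \right)}}{21} - \frac{\log{\left(6 \right)}}{3} + \frac{\log{\left(3 \right)}}{21} + \frac{\log{\left(4 \right)}}{3} + \frac{20 \log{\left(\frac{13}{2} \right)}}{21}

The denominator factors as 3 \left(s + 2\right) \left(2 s - 3\right) \left(2 s + 3\right); partial fractions split f into directly integrable pieces: - \frac{2}{3 \left(2 s + 3\right)} + \frac{2}{21 \left(2 s - 3\right)} + \frac{20}{21 \left(s + 2\right)}.
F(s) = \frac{\log{\left(s - \frac{3}{2} \right)}}{21} - \frac{\log{\left(s + \frac{3}{2} \right)}}{3} + \frac{20 \log{\left(s + 2 \right)}}{21} is an antiderivative of f.
Check: d/ds[\frac{\log{\left(s - \frac{3}{2} \right)}}{21} - \frac{\log{\left(s + \frac{3}{2} \right)}}{3} + \frac{20 \log{\left(s + 2 \right)}}{21}] = \frac{8 s^{2} - 12}{12 s^{3} + 24 s^{2} - 27 s - 54}, which equals f(s).
F(9/2) = - \frac{\log{\left(6 \right)}}{3} + \frac{\log{\left(3 \right)}}{21} + \frac{20 \log{\left(\frac{13}{2} \right)}}{21}; F(5/2) = - \frac{\log{\left(4 \right)}}{3} + \frac{20 \log{\left(\frac{9}{2} \right)}}{21}.
Integral = F(9/2) - F(5/2) = - \frac{20 \log{\left(\frac{9}{2} \right)}}{21} - \frac{\log{\left(6 \right)}}{3} + \frac{\log{\left(3 \right)}}{21} + \frac{\log{\left(4 \right)}}{3} + \frac{20 \log{\left(\frac{13}{2} \right)}}{21}.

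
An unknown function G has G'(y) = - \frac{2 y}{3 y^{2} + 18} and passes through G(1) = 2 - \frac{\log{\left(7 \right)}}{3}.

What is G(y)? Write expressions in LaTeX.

G(y) = \frac{6 - \log{\left(y^{2} + 6 \right)}}{3}

G'(y) matches the chain-rule pattern g'(h)*h' with inner function h(y) = y^{2} + 6; substituting u = h(y) collapses the integral.
A general antiderivative is - \frac{\log{\left(y^{2} + 6 \right)}}{3} + C.
The condition gives C = 2 - \frac{\log{\left(7 \right)}}{3} - (- \frac{\log{\left(7 \right)}}{3}) = 2.
So G(y) = \frac{6 - \log{\left(y^{2} + 6 \right)}}{3}.
Check: d/dy[\frac{6 - \log{\left(y^{2} + 6 \right)}}{3}] = - \frac{2 y}{3 y^{2} + 18} = G'(y).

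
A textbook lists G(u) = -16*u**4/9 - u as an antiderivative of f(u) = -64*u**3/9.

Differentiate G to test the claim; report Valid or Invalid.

Invalid: d/du[G] - f = -1, which is not 0.

d/du[G] = -64*u**3/9 - 1
d/du[G] - f(u) = -1 != 0.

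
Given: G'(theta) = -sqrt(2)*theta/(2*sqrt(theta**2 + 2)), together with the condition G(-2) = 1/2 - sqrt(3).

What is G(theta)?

G(theta) = sqrt(2)*(-2*sqrt(theta**2 + 2) + sqrt(2))/4

The substitution u = theta**2/2 + 1 works: G'(theta) is exactly (dG/du)*(du/dtheta) for that inner function.
A general antiderivative is -sqrt(theta**2/2 + 1) + C.
The condition gives C = 1/2 - sqrt(3) - (-sqrt(3)) = 1/2.
So G(theta) = sqrt(2)*(-2*sqrt(theta**2 + 2) + sqrt(2))/4.
Check: d/dtheta[sqrt(2)*(-2*sqrt(theta**2 + 2) + sqrt(2))/4] = -sqrt(2)*theta/(2*sqrt(theta**2 + 2)) = G'(theta).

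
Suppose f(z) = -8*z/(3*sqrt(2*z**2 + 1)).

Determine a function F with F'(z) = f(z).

An antiderivative is F(z) = -4*sqrt(2*z**2 + 1)/3.

The substitution u = 2*z**2 + 1 works: f is exactly (dF/du)*(du/dz) for that inner function.
Check: d/dz[-4*sqrt(2*z**2 + 1)/3] = -8*z/(3*sqrt(2*z**2 + 1)) = f(z).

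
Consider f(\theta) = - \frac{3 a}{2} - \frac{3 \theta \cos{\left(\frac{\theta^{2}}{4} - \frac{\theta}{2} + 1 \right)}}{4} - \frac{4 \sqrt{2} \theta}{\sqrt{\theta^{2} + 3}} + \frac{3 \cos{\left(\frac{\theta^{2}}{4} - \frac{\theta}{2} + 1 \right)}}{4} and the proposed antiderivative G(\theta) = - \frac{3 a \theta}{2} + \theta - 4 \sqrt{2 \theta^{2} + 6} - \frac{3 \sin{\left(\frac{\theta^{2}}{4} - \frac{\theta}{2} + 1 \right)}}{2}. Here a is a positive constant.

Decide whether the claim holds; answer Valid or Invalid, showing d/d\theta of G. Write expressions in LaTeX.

Invalid: d/d\theta[G] - f = 1, which is not 0.

d/d\theta[G] = \frac{- 6 a \sqrt{\theta^{2} + 3} - 3 \theta \sqrt{\theta^{2} + 3} \cos{\left(\frac{\theta^{2}}{4} - \frac{\theta}{2} + 1 \right)} - 16 \sqrt{2} \theta + 3 \sqrt{\theta^{2} + 3} \cos{\left(\frac{\theta^{2}}{4} - \frac{\theta}{2} + 1 \right)} + 4 \sqrt{\theta^{2} + 3}}{4 \sqrt{\theta^{2} + 3}}
d/d\theta[G] - f(\theta) = 1 != 0.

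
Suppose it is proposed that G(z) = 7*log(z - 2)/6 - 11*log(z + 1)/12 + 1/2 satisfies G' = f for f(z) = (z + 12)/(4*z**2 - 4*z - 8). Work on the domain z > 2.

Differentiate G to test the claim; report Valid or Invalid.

Valid: G'(z) = f(z).

d/dz[G] = (z + 12)/(4*z**2 - 4*z - 8)
This equals f(z) exactly, so the claim holds.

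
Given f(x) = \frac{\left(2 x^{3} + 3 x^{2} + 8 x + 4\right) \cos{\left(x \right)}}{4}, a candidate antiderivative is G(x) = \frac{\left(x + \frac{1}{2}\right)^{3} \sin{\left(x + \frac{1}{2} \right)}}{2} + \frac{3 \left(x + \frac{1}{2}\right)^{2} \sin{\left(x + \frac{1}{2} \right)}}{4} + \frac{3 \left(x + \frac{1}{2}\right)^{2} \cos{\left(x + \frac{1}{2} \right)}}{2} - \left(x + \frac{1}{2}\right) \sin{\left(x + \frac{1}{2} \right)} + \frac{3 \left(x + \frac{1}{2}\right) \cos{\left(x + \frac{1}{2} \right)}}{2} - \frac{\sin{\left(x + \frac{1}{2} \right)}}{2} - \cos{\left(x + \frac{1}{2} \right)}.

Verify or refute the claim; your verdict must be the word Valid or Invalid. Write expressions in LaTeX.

d/dx[G] = \frac{x^{3} \cos{\left(x + \frac{1}{2} \right)}}{2} + \frac{3 x^{2} \cos{\left(x + \frac{1}{2} \right)}}{2} + \frac{25 x \cos{\left(x + \frac{1}{2} \right)}}{8} + \frac{9 \cos{\left(x + \frac{1}{2} \right)}}{4}
d/dx[G] - f(x) = - \frac{x^{3} \cos{\left(x \right)}}{2} + \frac{x^{3} \cos{\left(x + \frac{1}{2} \right)}}{2} - \frac{3 x^{2} \cos{\left(x \right)}}{4} + \frac{3 x^{2} \cos{\left(x + \frac{1}{2} \right)}}{2} - 2 x \cos{\left(x \right)} + \frac{25 x \cos{\left(x + \frac{1}{2} \right)}}{8} - \cos{\left(x \right)} + \frac{9 \cos{\left(x + \frac{1}{2} \right)}}{4} != 0.

Invalid: d/dx[G] - f = - \frac{x^{3} \cos{\left(x \right)}}{2} + \frac{x^{3} \cos{\left(x + \frac{1}{2} \right)}}{2} - \frac{3 x^{2} \cos{\left(x \right)}}{4} + \frac{3 x^{2} \cos{\left(x + \frac{1}{2} \right)}}{2} - 2 x \cos{\left(x \right)} + \frac{25 x \cos{\left(x + \frac{1}{2} \right)}}{8} - \cos{\left(x \right)} + \frac{9 \cos{\left(x + \frac{1}{2} \right)}}{4}, which is not 0.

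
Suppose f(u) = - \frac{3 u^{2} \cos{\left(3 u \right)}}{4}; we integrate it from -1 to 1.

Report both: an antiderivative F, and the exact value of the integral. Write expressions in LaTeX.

Since d/du undoes antidifferentiation here, F'(u) = f(u) is required of F(u).
F(u) = - \frac{u^{2} \sin{\left(3 u \right)}}{4} - \frac{u \cos{\left(3 u \right)}}{6} + \frac{\sin{\left(3 u \right)}}{18} is an antiderivative of f.
Check: d/du[- \frac{u^{2} \sin{\left(3 u \right)}}{4} - \frac{u \cos{\left(3 u \right)}}{6} + \frac{\sin{\left(3 u \right)}}{18}] = - \frac{3 u^{2} \cos{\left(3 u \right)}}{4} = f(u).
F(1) = - \frac{7 \sin{\left(3 \right)}}{36} - \frac{\cos{\left(3 \right)}}{6}; F(-1) = \frac{\cos{\left(3 \right)}}{6} + \frac{7 \sin{\left(3 \right)}}{36}.
Integral = F(1) - F(-1) = - \frac{7 \sin{\left(3 \right)}}{18} - \frac{\cos{\left(3 \right)}}{3}.

Antiderivative: F(u) = - \frac{u^{2} \sin{\left(3 u \right)}}{4} - \frac{u \cos{\left(3 u \right)}}{6} + \frac{\sin{\left(3 u \right)}}{18}; value = - \frac{7 \sin{\left(3 \right)}}{18} - \frac{\cos{\left(3 \right)}}{3}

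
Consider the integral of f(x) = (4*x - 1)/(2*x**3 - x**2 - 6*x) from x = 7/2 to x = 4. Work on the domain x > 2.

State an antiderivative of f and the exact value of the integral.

Antiderivative: F(x) = log(x)/6 + log(x - 2)/2 - 2*log(x + 3/2)/3; value = -2*log(11/2)/3 - log(7/2)/6 - log(3/2)/2 + log(4)/6 + log(2)/2 + 2*log(5)/3

The denominator factors as x*(x - 2)*(2*x + 3); partial fractions split f into directly integrable pieces: -4/(3*(2*x + 3)) + 1/(2*(x - 2)) + 1/(6*x).
F(x) = log(x)/6 + log(x - 2)/2 - 2*log(x + 3/2)/3 is an antiderivative of f.
Check: d/dx[log(x)/6 + log(x - 2)/2 - 2*log(x + 3/2)/3] = (4*x - 1)/(2*x**3 - x**2 - 6*x) = f(x).
F(4) = -2*log(11/2)/3 + log(4)/6 + log(2)/2; F(7/2) = -2*log(5)/3 + log(3/2)/2 + log(7/2)/6.
Integral = F(4) - F(7/2) = -2*log(11/2)/3 - log(7/2)/6 - log(3/2)/2 + log(4)/6 + log(2)/2 + 2*log(5)/3.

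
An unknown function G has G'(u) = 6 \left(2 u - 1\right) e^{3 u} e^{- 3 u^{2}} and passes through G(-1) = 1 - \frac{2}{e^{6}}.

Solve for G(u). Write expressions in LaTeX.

The substitution w = - 3 u^{2} + 3 u works: G'(u) is exactly (dG/dw)*(dw/du) for that inner function.
A general antiderivative is - 2 e^{- 3 u^{2} + 3 u} + C.
The condition gives C = 1 - \frac{2}{e^{6}} - (- \frac{2}{e^{6}}) = 1.
So G(u) = 1 - 2 e^{- 3 u^{2} + 3 u}.
Check: d/du[1 - 2 e^{- 3 u^{2} + 3 u}] = 12 u e^{3 u} e^{- 3 u^{2}} - 6 e^{3 u} e^{- 3 u^{2}}, which equals G'(u).

G(u) = 1 - 2 e^{- 3 u^{2} + 3 u}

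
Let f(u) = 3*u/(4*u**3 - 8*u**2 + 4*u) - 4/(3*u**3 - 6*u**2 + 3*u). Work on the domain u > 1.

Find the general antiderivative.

The denominator factors as 12*u*(u - 1)**2; partial fractions split f into directly integrable pieces: 4/(3*(u - 1)) - 7/(12*(u - 1)**2) - 4/(3*u).
Check: d/du[-4*log(u)/3 + 4*log(u - 1)/3 + 7/(12*u - 12)] = (9*u - 16)/(12*u**3 - 24*u**2 + 12*u), which equals f(u).

F(u) = -4*log(u)/3 + 4*log(u - 1)/3 + 7/(12*u - 12) + C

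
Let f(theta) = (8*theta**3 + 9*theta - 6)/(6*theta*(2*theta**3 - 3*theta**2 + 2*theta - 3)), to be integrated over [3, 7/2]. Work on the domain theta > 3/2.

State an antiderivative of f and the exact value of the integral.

The denominator factors as 6*theta*(2*theta - 3)*(theta**2 + 1); partial fractions split f into directly integrable pieces: -(20*theta - 9)/(78*(theta**2 + 1)) + 46/(39*(2*theta - 3)) + 1/(3*theta).
F(theta) = (26*log(theta) + 46*log(theta - 3/2) - 10*log(theta**2 + 1) + 9*atan(theta))/78 is an antiderivative of f.
Check: d/dtheta[(26*log(theta) + 46*log(theta - 3/2) - 10*log(theta**2 + 1) + 9*atan(theta))/78] = (8*theta**3 + 9*theta - 6)/(12*theta**4 - 18*theta**3 + 12*theta**2 - 18*theta), which equals f(theta).
F(7/2) = -5*log(53/4)/39 + 3*atan(7/2)/26 + 23*log(2)/39 + log(7/2)/3; F(3) = -5*log(10)/39 + 3*atan(3)/26 + 23*log(3/2)/39 + log(3)/3.
Integral = F(7/2) - F(3) = -log(3)/3 - 5*log(53/4)/39 - 23*log(3/2)/39 - 3*atan(3)/26 + 3*atan(7/2)/26 + 5*log(10)/39 + 23*log(2)/39 + log(7/2)/3.

Antiderivative: F(theta) = (26*log(theta) + 46*log(theta - 3/2) - 10*log(theta**2 + 1) + 9*atan(theta))/78; value = -log(3)/3 - 5*log(53/4)/39 - 23*log(3/2)/39 - 3*atan(3)/26 + 3*atan(7/2)/26 + 5*log(10)/39 + 23*log(2)/39 + log(7/2)/3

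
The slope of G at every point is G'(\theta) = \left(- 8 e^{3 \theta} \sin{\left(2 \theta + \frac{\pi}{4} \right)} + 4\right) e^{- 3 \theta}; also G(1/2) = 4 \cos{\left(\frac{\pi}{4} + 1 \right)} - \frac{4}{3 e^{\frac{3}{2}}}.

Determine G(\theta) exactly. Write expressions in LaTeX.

A first test for any G(\theta): its \theta-derivative must equal the given G'(\theta).
A general antiderivative is 4 \cos{\left(2 \theta + \frac{\pi}{4} \right)} - \frac{4 e^{- 3 \theta}}{3} + C.
The condition gives C = 4 \cos{\left(\frac{\pi}{4} + 1 \right)} - \frac{4}{3 e^{\frac{3}{2}}} - (4 \cos{\left(\frac{\pi}{4} + 1 \right)} - \frac{4}{3 e^{\frac{3}{2}}}) = 0.
So G(\theta) = 4 \cos{\left(2 \theta + \frac{\pi}{4} \right)} - \frac{4 e^{- 3 \theta}}{3}.
Check: d/d\theta[4 \cos{\left(2 \theta + \frac{\pi}{4} \right)} - \frac{4 e^{- 3 \theta}}{3}] = \left(- 8 e^{3 \theta} \sin{\left(2 \theta + \frac{\pi}{4} \right)} + 4\right) e^{- 3 \theta} = G'(\theta).

G(\theta) = 4 \cos{\left(2 \theta + \frac{\pi}{4} \right)} - \frac{4 e^{- 3 \theta}}{3}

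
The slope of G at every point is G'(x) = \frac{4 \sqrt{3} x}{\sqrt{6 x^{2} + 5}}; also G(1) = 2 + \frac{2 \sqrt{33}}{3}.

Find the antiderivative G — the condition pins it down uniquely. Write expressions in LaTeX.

G(x) = \frac{2 \left(\sqrt{3} \sqrt{6 x^{2} + 5} + 3\right)}{3}

G'(x) matches the chain-rule pattern g'(h)*h' with inner function h(x) = 2 x^{2} + \frac{5}{3}; substituting u = h(x) collapses the integral.
A general antiderivative is 2 \sqrt{2 x^{2} + \frac{5}{3}} + C.
The condition gives C = 2 + \frac{2 \sqrt{33}}{3} - (\frac{2 \sqrt{33}}{3}) = 2.
So G(x) = \frac{2 \left(\sqrt{3} \sqrt{6 x^{2} + 5} + 3\right)}{3}.
Check: d/dx[\frac{2 \left(\sqrt{3} \sqrt{6 x^{2} + 5} + 3\right)}{3}] = \frac{4 \sqrt{3} x}{\sqrt{6 x^{2} + 5}} = G'(x).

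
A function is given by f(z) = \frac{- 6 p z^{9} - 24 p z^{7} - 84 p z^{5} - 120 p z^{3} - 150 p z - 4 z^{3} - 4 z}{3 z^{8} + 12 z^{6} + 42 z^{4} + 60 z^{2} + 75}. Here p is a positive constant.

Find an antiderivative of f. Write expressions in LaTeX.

An antiderivative is F(z) = \frac{- 3 p z^{6} - 6 p z^{4} - 15 p z^{2} + 1}{3 z^{4} + 6 z^{2} + 15}.

For F(z) to be correct the identity F'(z) - f(z) = 0 must hold.
Check: d/dz[\frac{- 3 p z^{6} - 6 p z^{4} - 15 p z^{2} + 1}{3 z^{4} + 6 z^{2} + 15}] = \frac{- 6 p z^{9} - 24 p z^{7} - 84 p z^{5} - 120 p z^{3} - 150 p z - 4 z^{3} - 4 z}{3 z^{8} + 12 z^{6} + 42 z^{4} + 60 z^{2} + 75} = f(z).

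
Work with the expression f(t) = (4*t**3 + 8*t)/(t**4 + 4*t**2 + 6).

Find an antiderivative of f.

An antiderivative is F(t) = log(t**4/2 + 2*t**2 + 3).

The substitution u = t**4/2 + 2*t**2 + 3 works: f is exactly (dF/du)*(du/dt) for that inner function.
Check: d/dt[log(t**4/2 + 2*t**2 + 3)] = (4*t**3 + 8*t)/(t**4 + 4*t**2 + 6) = f(t).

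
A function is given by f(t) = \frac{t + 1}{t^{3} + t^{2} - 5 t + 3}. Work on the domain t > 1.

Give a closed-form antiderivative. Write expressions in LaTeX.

Factor the denominator (\left(t - 1\right)^{2} \left(t + 3\right)) and decompose: f = - \frac{1}{8 \left(t + 3\right)} + \frac{1}{8 \left(t - 1\right)} + \frac{1}{2 \left(t - 1\right)^{2}}; each piece integrates to a log, atan, or power term.
Check: d/dt[\frac{t \log{\left(t - 1 \right)} - t \log{\left(t + 3 \right)} - \log{\left(t - 1 \right)} + \log{\left(t + 3 \right)} - 4}{8 t - 8}] = \frac{t + 1}{t^{3} + t^{2} - 5 t + 3} = f(t).

An antiderivative is F(t) = \frac{t \log{\left(t - 1 \right)} - t \log{\left(t + 3 \right)} - \log{\left(t - 1 \right)} + \log{\left(t + 3 \right)} - 4}{8 t - 8}.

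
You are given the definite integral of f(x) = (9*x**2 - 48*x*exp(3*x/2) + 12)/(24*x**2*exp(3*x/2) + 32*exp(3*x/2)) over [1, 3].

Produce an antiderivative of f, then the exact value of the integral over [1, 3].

Check any antiderivative F(x) by computing F'(x) and comparing it with f(x).
F(x) = -log(x**2 + 4/3) - exp(-3*x/2)/4 is an antiderivative of f.
Check: d/dx[-log(x**2 + 4/3) - exp(-3*x/2)/4] = (9*x**2 - 48*x*exp(3*x/2) + 12)/(24*x**2*exp(3*x/2) + 32*exp(3*x/2)) = f(x).
F(3) = -log(31/3) - exp(-9/2)/4; F(1) = -log(7/3) - exp(-3/2)/4.
Integral = F(3) - F(1) = -log(31/3) - exp(-9/2)/4 + exp(-3/2)/4 + log(7/3).

Antiderivative: F(x) = -log(x**2 + 4/3) - exp(-3*x/2)/4; value = -log(31/3) - exp(-9/2)/4 + exp(-3/2)/4 + log(7/3)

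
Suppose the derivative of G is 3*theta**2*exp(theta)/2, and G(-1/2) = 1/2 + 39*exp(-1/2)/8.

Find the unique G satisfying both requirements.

G(theta) = 3*theta**2*exp(theta)/2 - 3*theta*exp(theta) + 3*exp(theta) + 1/2

G'(theta) has the shape u'v + uv' for u = 3*theta**2/2 - 3*theta + 3 and v = exp(theta) — it is the derivative of the product u*v.
A general antiderivative is (3*theta**2 - 6*theta + 6)*exp(theta)/2 + C.
The condition gives C = 1/2 + 39*exp(-1/2)/8 - (39*exp(-1/2)/8) = 1/2.
So G(theta) = 3*theta**2*exp(theta)/2 - 3*theta*exp(theta) + 3*exp(theta) + 1/2.
Check: d/dtheta[3*theta**2*exp(theta)/2 - 3*theta*exp(theta) + 3*exp(theta) + 1/2] = 3*theta**2*exp(theta)/2 = G'(theta).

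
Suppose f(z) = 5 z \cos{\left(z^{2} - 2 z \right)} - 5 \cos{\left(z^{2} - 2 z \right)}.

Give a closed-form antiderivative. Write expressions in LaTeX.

The substitution u = z^{2} - 2 z works: f is exactly (dF/du)*(du/dz) for that inner function.
Check: d/dz[\frac{5 \sin{\left(z^{2} - 2 z \right)}}{2}] = 5 z \cos{\left(z^{2} - 2 z \right)} - 5 \cos{\left(z^{2} - 2 z \right)} = f(z).

An antiderivative is F(z) = \frac{5 \sin{\left(z^{2} - 2 z \right)}}{2}.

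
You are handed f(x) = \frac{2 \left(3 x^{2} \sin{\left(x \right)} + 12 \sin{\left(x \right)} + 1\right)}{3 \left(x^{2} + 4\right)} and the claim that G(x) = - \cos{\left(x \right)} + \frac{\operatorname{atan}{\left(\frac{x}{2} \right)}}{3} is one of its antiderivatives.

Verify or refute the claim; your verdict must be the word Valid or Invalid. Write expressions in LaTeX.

d/dx[G] = \frac{3 x^{2} \sin{\left(x \right)} + 12 \sin{\left(x \right)} + 2}{3 x^{2} + 12}
d/dx[G] - f(x) = - \sin{\left(x \right)} != 0.

Invalid: d/dx[G] - f = - \sin{\left(x \right)}, which is not 0.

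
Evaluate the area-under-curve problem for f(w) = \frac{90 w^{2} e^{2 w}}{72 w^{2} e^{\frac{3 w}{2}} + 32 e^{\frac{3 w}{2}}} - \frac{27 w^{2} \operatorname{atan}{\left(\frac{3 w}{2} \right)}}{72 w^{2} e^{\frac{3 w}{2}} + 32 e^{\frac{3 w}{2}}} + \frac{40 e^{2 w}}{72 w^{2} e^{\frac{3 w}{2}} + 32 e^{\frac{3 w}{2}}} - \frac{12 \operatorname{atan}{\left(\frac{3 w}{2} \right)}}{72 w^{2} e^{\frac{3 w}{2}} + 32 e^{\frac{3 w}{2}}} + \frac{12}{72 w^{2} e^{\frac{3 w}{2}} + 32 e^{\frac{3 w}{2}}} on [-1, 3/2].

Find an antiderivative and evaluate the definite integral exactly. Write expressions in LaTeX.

f has the shape u'v + uv' for u = \frac{5 e^{2 w}}{2} + \frac{\operatorname{atan}{\left(\frac{3 w}{2} \right)}}{4} and v = e^{- \frac{3 w}{2}} — it is the derivative of the product u*v.
F(w) = \frac{\left(10 e^{2 w} + \operatorname{atan}{\left(\frac{3 w}{2} \right)}\right) e^{- \frac{3 w}{2}}}{4} is an antiderivative of f.
Check: d/dw[\frac{\left(10 e^{2 w} + \operatorname{atan}{\left(\frac{3 w}{2} \right)}\right) e^{- \frac{3 w}{2}}}{4}] = \frac{90 w^{2} e^{2 w} - 27 w^{2} \operatorname{atan}{\left(\frac{3 w}{2} \right)} + 40 e^{2 w} - 12 \operatorname{atan}{\left(\frac{3 w}{2} \right)} + 12}{72 w^{2} e^{\frac{3 w}{2}} + 32 e^{\frac{3 w}{2}}}, which equals f(w).
F(3/2) = \frac{\operatorname{atan}{\left(\frac{9}{4} \right)}}{4 e^{\frac{9}{4}}} + \frac{5 e^{\frac{3}{4}}}{2}; F(-1) = - \frac{e^{\frac{3}{2}} \operatorname{atan}{\left(\frac{3}{2} \right)}}{4} + \frac{5}{2 e^{\frac{1}{2}}}.
Integral = F(3/2) - F(-1) = - \frac{5}{2 e^{\frac{1}{2}}} + \frac{\operatorname{atan}{\left(\frac{9}{4} \right)}}{4 e^{\frac{9}{4}}} + \frac{e^{\frac{3}{2}} \operatorname{atan}{\left(\frac{3}{2} \right)}}{4} + \frac{5 e^{\frac{3}{4}}}{2}.

Antiderivative: F(w) = \frac{\left(10 e^{2 w} + \operatorname{atan}{\left(\frac{3 w}{2} \right)}\right) e^{- \frac{3 w}{2}}}{4}; value = - \frac{5}{2 e^{\frac{1}{2}}} + \frac{\operatorname{atan}{\left(\frac{9}{4} \right)}}{4 e^{\frac{9}{4}}} + \frac{e^{\frac{3}{2}} \operatorname{atan}{\left(\frac{3}{2} \right)}}{4} + \frac{5 e^{\frac{3}{4}}}{2}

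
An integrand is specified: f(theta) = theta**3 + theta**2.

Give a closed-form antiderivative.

Integrate term by term and add the pieces.
Check: d/dtheta[theta**4/4 + theta**3/3] = theta**3 + theta**2 = f(theta).

An antiderivative is F(theta) = theta**4/4 + theta**3/3.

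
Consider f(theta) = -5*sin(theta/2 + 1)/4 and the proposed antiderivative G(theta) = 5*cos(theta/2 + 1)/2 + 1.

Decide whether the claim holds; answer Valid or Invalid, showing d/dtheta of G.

Valid - the claim checks out under differentiation.

d/dtheta[G] = -5*sin(theta/2 + 1)/4
This equals f(theta) exactly, so the claim holds.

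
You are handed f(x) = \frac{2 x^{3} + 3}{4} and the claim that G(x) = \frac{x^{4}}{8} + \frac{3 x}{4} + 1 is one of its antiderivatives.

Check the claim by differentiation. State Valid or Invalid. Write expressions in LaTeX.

Valid. The derivative of G reproduces f.

d/dx[G] = \frac{x^{3}}{2} + \frac{3}{4}
This equals f(x) exactly, so the claim holds.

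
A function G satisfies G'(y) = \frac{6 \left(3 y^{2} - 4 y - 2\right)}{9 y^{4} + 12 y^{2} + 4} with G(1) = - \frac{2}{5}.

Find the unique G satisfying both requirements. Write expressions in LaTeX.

G(y) = \frac{4 - 6 y}{3 y^{2} + 2}

G'(y) has the shape u'v + uv' for u = \frac{1}{\frac{3 y^{2}}{2} + 1} and v = 2 - 3 y — it is the derivative of the product u*v.
A general antiderivative is \frac{2 - 3 y}{\frac{3 y^{2}}{2} + 1} + C.
The condition gives C = - \frac{2}{5} - (- \frac{2}{5}) = 0.
So G(y) = \frac{4 - 6 y}{3 y^{2} + 2}.
Check: d/dy[\frac{4 - 6 y}{3 y^{2} + 2}] = \frac{18 y^{2} - 24 y - 12}{9 y^{4} + 12 y^{2} + 4}, which equals G'(y).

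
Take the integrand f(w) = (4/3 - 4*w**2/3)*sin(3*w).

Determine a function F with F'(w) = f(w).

An antiderivative is F(w) = 4*w**2*cos(3*w)/9 - 8*w*sin(3*w)/27 - 44*cos(3*w)/81.

Any candidate F(w) must reproduce f(w) exactly when differentiated.
Check: d/dw[4*w**2*cos(3*w)/9 - 8*w*sin(3*w)/27 - 44*cos(3*w)/81] = -4*w**2*sin(3*w)/3 + 4*sin(3*w)/3, which equals f(w).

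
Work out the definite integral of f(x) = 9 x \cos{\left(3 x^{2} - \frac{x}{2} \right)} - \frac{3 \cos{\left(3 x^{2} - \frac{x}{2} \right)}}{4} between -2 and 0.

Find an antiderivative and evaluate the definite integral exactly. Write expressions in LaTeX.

f matches the chain-rule pattern g'(h)*h' with inner function h(x) = 3 x^{2} - \frac{x}{2}; substituting u = h(x) collapses the integral.
F(x) = \frac{3 \sin{\left(3 x^{2} - \frac{x}{2} \right)}}{2} is an antiderivative of f.
Check: d/dx[\frac{3 \sin{\left(3 x^{2} - \frac{x}{2} \right)}}{2}] = 9 x \cos{\left(3 x^{2} - \frac{x}{2} \right)} - \frac{3 \cos{\left(3 x^{2} - \frac{x}{2} \right)}}{4} = f(x).
F(0) = 0; F(-2) = \frac{3 \sin{\left(13 \right)}}{2}.
Integral = F(0) - F(-2) = - \frac{3 \sin{\left(13 \right)}}{2}.

Antiderivative: F(x) = \frac{3 \sin{\left(3 x^{2} - \frac{x}{2} \right)}}{2}; value = - \frac{3 \sin{\left(13 \right)}}{2}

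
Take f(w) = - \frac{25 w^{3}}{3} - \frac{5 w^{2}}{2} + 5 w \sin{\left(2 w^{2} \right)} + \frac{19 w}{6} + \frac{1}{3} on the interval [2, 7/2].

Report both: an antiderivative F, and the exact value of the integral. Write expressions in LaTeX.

Integrate term by term and add the pieces.
F(w) = - \frac{\left(\frac{5 w^{2}}{2} + \frac{w}{2} - 1\right)^{2}}{3} - \frac{5 \cos{\left(2 w^{2} \right)}}{4} is an antiderivative of f.
Check: d/dw[- \frac{\left(\frac{5 w^{2}}{2} + \frac{w}{2} - 1\right)^{2}}{3} - \frac{5 \cos{\left(2 w^{2} \right)}}{4}] = - \frac{25 w^{3}}{3} - \frac{5 w^{2}}{2} + 5 w \sin{\left(2 w^{2} \right)} + \frac{19 w}{6} + \frac{1}{3} = f(w).
F(7/2) = - \frac{63001}{192} - \frac{5 \cos{\left(\frac{49}{2} \right)}}{4}; F(2) = - \frac{100}{3} - \frac{5 \cos{\left(8 \right)}}{4}.
Integral = F(7/2) - F(2) = - \frac{18867}{64} - \frac{5 \cos{\left(\frac{49}{2} \right)}}{4} + \frac{5 \cos{\left(8 \right)}}{4}.

Antiderivative: F(w) = - \frac{\left(\frac{5 w^{2}}{2} + \frac{w}{2} - 1\right)^{2}}{3} - \frac{5 \cos{\left(2 w^{2} \right)}}{4}; value = - \frac{18867}{64} - \frac{5 \cos{\left(\frac{49}{2} \right)}}{4} + \frac{5 \cos{\left(8 \right)}}{4}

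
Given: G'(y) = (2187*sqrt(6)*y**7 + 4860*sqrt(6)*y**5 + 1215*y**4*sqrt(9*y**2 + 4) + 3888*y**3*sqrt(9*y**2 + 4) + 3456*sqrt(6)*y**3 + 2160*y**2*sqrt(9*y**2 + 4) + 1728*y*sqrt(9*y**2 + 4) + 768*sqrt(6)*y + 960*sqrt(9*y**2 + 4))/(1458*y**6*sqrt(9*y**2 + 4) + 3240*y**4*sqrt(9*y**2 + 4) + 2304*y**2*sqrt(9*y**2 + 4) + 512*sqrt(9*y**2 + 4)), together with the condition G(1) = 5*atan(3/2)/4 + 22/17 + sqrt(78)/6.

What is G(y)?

A candidate passes only if d/dy[G] lands on the given G'(y) exactly.
A general antiderivative is sqrt(3*y**2/2 + 2/3) + 5*atan(3*y/2)/4 - 2/(3*y**2/2 + 4/3) + C.
The condition gives C = 5*atan(3/2)/4 + 22/17 + sqrt(78)/6 - (-12/17 + 5*atan(3/2)/4 + sqrt(78)/6) = 2.
So G(y) = (18*sqrt(6)*y**2*sqrt(9*y**2 + 4) + 135*y**2*atan(3*y/2) + 216*y**2 + 16*sqrt(6)*sqrt(9*y**2 + 4) + 120*atan(3*y/2) + 48)/(108*y**2 + 96).
Check: d/dy[(18*sqrt(6)*y**2*sqrt(9*y**2 + 4) + 135*y**2*atan(3*y/2) + 216*y**2 + 16*sqrt(6)*sqrt(9*y**2 + 4) + 120*atan(3*y/2) + 48)/(108*y**2 + 96)] = (2187*sqrt(6)*y**7 + 4860*sqrt(6)*y**5 + 1215*y**4*sqrt(9*y**2 + 4) + 3888*y**3*sqrt(9*y**2 + 4) + 3456*sqrt(6)*y**3 + 2160*y**2*sqrt(9*y**2 + 4) + 1728*y*sqrt(9*y**2 + 4) + 768*sqrt(6)*y + 960*sqrt(9*y**2 + 4))/(1458*y**6*sqrt(9*y**2 + 4) + 3240*y**4*sqrt(9*y**2 + 4) + 2304*y**2*sqrt(9*y**2 + 4) + 512*sqrt(9*y**2 + 4)) = G'(y).

G(y) = (18*sqrt(6)*y**2*sqrt(9*y**2 + 4) + 135*y**2*atan(3*y/2) + 216*y**2 + 16*sqrt(6)*sqrt(9*y**2 + 4) + 120*atan(3*y/2) + 48)/(108*y**2 + 96)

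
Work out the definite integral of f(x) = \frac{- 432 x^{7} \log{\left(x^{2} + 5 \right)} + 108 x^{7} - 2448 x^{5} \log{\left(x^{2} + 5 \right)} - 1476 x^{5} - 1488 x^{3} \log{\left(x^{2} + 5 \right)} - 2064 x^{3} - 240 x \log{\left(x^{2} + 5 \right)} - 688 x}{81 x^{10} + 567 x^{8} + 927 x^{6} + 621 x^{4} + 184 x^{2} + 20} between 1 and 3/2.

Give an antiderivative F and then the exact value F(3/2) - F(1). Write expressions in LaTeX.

Antiderivative: F(x) = \frac{2 \left(9 x^{2} + 4 \left(3 x^{2} + 1\right) \log{\left(x^{2} + 5 \right)} + 6\right)}{\left(3 x^{2} + 1\right) \left(3 x^{2} + 2\right)}; value = - \frac{8 \log{\left(6 \right)}}{5} - \frac{45}{62} + \frac{32 \log{\left(\frac{29}{4} \right)}}{35}

An antiderivative F(x) passes only if d/dx[F] lands on f(x) exactly.
F(x) = \frac{2 \left(9 x^{2} + 4 \left(3 x^{2} + 1\right) \log{\left(x^{2} + 5 \right)} + 6\right)}{\left(3 x^{2} + 1\right) \left(3 x^{2} + 2\right)} is an antiderivative of f.
Check: d/dx[\frac{2 \left(9 x^{2} + 4 \left(3 x^{2} + 1\right) \log{\left(x^{2} + 5 \right)} + 6\right)}{\left(3 x^{2} + 1\right) \left(3 x^{2} + 2\right)}] = \frac{- 432 x^{7} \log{\left(x^{2} + 5 \right)} + 108 x^{7} - 2448 x^{5} \log{\left(x^{2} + 5 \right)} - 1476 x^{5} - 1488 x^{3} \log{\left(x^{2} + 5 \right)} - 2064 x^{3} - 240 x \log{\left(x^{2} + 5 \right)} - 688 x}{81 x^{10} + 567 x^{8} + 927 x^{6} + 621 x^{4} + 184 x^{2} + 20} = f(x).
F(3/2) = \frac{24}{31} + \frac{32 \log{\left(\frac{29}{4} \right)}}{35}; F(1) = \frac{3}{2} + \frac{8 \log{\left(6 \right)}}{5}.
Integral = F(3/2) - F(1) = - \frac{8 \log{\left(6 \right)}}{5} - \frac{45}{62} + \frac{32 \log{\left(\frac{29}{4} \right)}}{35}.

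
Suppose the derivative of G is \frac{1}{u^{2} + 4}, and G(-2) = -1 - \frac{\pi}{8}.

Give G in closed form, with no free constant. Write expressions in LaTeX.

G(u) = \frac{\operatorname{atan}{\left(\frac{u}{2} \right)}}{2} - 1

The proposed G(u) is checked by its d/du: the result must match the given G'(u).
A general antiderivative is \frac{\operatorname{atan}{\left(\frac{u}{2} \right)}}{2} + C.
The condition gives C = -1 - \frac{\pi}{8} - (- \frac{\pi}{8}) = -1.
So G(u) = \frac{\operatorname{atan}{\left(\frac{u}{2} \right)}}{2} - 1.
Check: d/du[\frac{\operatorname{atan}{\left(\frac{u}{2} \right)}}{2} - 1] = \frac{1}{u^{2} + 4} = G'(u).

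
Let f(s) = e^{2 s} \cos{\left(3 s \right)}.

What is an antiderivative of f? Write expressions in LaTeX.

An antiderivative F(s) passes only if d/ds[F] lands on f(s) exactly.
Check: d/ds[\frac{3 e^{2 s} \sin{\left(3 s \right)}}{13} + \frac{2 e^{2 s} \cos{\left(3 s \right)}}{13}] = e^{2 s} \cos{\left(3 s \right)} = f(s).

An antiderivative is F(s) = \frac{3 e^{2 s} \sin{\left(3 s \right)}}{13} + \frac{2 e^{2 s} \cos{\left(3 s \right)}}{13}.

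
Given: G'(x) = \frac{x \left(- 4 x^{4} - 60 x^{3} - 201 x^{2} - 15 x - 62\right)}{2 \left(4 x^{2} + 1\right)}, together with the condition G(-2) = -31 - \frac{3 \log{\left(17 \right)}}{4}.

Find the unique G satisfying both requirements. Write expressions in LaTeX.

G(x) = - 2 \left(\frac{x^{2}}{4} + \frac{5 x}{2}\right)^{2} - \frac{3 \log{\left(4 x^{2} + 1 \right)}}{4} + 1

Any candidate G(x) must reproduce the stated G'(x) exactly.
A general antiderivative is - 2 \left(\frac{x^{2}}{4} + \frac{5 x}{2}\right)^{2} - \frac{3 \log{\left(4 x^{2} + 1 \right)}}{4} + C.
The condition gives C = -31 - \frac{3 \log{\left(17 \right)}}{4} - (-32 - \frac{3 \log{\left(17 \right)}}{4}) = 1.
So G(x) = - 2 \left(\frac{x^{2}}{4} + \frac{5 x}{2}\right)^{2} - \frac{3 \log{\left(4 x^{2} + 1 \right)}}{4} + 1.
Check: d/dx[- 2 \left(\frac{x^{2}}{4} + \frac{5 x}{2}\right)^{2} - \frac{3 \log{\left(4 x^{2} + 1 \right)}}{4} + 1] = \frac{- 4 x^{5} - 60 x^{4} - 201 x^{3} - 15 x^{2} - 62 x}{8 x^{2} + 2}, which equals G'(x).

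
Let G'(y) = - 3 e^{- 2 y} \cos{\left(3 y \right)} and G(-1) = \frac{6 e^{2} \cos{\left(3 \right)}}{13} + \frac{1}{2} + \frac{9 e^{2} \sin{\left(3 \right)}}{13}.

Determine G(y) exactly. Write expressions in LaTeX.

For G(y) to be correct, d/dy[G] must agree with the stated G'(y) identically.
A general antiderivative is - \frac{9 e^{- 2 y} \sin{\left(3 y \right)}}{13} + \frac{6 e^{- 2 y} \cos{\left(3 y \right)}}{13} + C.
The condition gives C = \frac{6 e^{2} \cos{\left(3 \right)}}{13} + \frac{1}{2} + \frac{9 e^{2} \sin{\left(3 \right)}}{13} - (\frac{6 e^{2} \cos{\left(3 \right)}}{13} + \frac{9 e^{2} \sin{\left(3 \right)}}{13}) = \frac{1}{2}.
So G(y) = \frac{\left(13 e^{2 y} - 18 \sin{\left(3 y \right)} + 12 \cos{\left(3 y \right)}\right) e^{- 2 y}}{26}.
Check: d/dy[\frac{\left(13 e^{2 y} - 18 \sin{\left(3 y \right)} + 12 \cos{\left(3 y \right)}\right) e^{- 2 y}}{26}] = - 3 e^{- 2 y} \cos{\left(3 y \right)} = G'(y).

G(y) = \frac{\left(13 e^{2 y} - 18 \sin{\left(3 y \right)} + 12 \cos{\left(3 y \right)}\right) e^{- 2 y}}{26}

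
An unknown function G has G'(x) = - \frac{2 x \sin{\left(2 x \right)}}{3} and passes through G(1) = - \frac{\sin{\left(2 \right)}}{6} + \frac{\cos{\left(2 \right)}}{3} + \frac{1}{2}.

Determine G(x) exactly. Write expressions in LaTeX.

Whatever form G(x) takes, its d/dx must return the stated G'(x).
A general antiderivative is \frac{x \cos{\left(2 x \right)}}{3} - \frac{\sin{\left(2 x \right)}}{6} + C.
The condition gives C = - \frac{\sin{\left(2 \right)}}{6} + \frac{\cos{\left(2 \right)}}{3} + \frac{1}{2} - (- \frac{\sin{\left(2 \right)}}{6} + \frac{\cos{\left(2 \right)}}{3}) = \frac{1}{2}.
So G(x) = \frac{2 x \cos{\left(2 x \right)} - \sin{\left(2 x \right)} + 3}{6}.
Check: d/dx[\frac{2 x \cos{\left(2 x \right)} - \sin{\left(2 x \right)} + 3}{6}] = - \frac{2 x \sin{\left(2 x \right)}}{3} = G'(x).

G(x) = \frac{2 x \cos{\left(2 x \right)} - \sin{\left(2 x \right)} + 3}{6}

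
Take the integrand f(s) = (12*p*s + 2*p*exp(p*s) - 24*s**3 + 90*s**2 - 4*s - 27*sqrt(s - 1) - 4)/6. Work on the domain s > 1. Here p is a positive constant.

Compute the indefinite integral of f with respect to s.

A candidate is checked by its d/ds: the result must match f(s).
Check: d/ds[(3*p*s**2 - 3*s**4 + 15*s**3 - s**2 - 9*s*sqrt(s - 1) - 2*s + 9*sqrt(s - 1) + exp(p*s) - 9)/3] = (12*p*s*sqrt(s - 1) + 2*p*sqrt(s - 1)*exp(p*s) - 24*s**3*sqrt(s - 1) + 90*s**2*sqrt(s - 1) - 4*s*sqrt(s - 1) - 27*s - 4*sqrt(s - 1) + 27)/(6*sqrt(s - 1)), which equals f(s).

F(s) = (3*p*s**2 - 3*s**4 + 15*s**3 - s**2 - 9*s*sqrt(s - 1) - 2*s + 9*sqrt(s - 1) + exp(p*s) - 9)/3 + C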